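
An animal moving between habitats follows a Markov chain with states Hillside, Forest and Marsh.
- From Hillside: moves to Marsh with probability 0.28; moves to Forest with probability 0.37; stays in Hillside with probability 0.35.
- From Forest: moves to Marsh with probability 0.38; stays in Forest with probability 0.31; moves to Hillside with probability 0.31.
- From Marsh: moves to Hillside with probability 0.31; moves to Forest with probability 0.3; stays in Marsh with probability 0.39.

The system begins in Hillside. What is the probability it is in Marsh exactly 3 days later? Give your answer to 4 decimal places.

Propagate the distribution vector 3 days from Hillside.
After 0 days: (1.0000, 0.0000, 0.0000)
After 1 day: (0.3500, 0.3700, 0.2800)
After 2 days: (0.3240, 0.3282, 0.3478)
After 3 days: (0.3230, 0.3260, 0.3511)
P(in Marsh after 3 days) = 0.3511

0.3511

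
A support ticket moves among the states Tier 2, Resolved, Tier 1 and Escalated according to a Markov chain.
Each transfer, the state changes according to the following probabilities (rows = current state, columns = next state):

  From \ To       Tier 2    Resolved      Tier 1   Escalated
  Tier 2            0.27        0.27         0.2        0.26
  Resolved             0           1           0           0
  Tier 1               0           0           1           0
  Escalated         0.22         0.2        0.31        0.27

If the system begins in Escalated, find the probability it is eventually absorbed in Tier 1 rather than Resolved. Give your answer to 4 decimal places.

0.5682

Let h(s) be the probability of absorption at Tier 1 starting from transient state s. Then h(Tier 1) = 1 and h(Resolved) = 0. By first-step analysis:
h(Tier 2) = 0.27·h(Tier 2) + 0.27·0 + 0.2·1 + 0.26·h(Escalated)
h(Escalated) = 0.22·h(Tier 2) + 0.2·0 + 0.31·1 + 0.27·h(Escalated)
Solving: h(Tier 2) = 0.4764, h(Escalated) = 0.5682.
Starting from Escalated, the probability is 0.5682.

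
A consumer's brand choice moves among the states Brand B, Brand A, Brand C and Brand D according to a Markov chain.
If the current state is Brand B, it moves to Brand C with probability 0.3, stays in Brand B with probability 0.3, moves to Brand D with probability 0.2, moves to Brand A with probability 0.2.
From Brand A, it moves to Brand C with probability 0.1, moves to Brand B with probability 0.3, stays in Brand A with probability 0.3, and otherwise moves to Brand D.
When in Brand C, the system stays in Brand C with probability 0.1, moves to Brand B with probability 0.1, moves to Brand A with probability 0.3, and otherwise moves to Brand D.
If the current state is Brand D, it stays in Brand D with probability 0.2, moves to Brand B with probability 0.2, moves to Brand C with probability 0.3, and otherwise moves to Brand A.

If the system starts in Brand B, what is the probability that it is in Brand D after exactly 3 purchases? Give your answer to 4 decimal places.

Propagate the distribution vector 3 purchases from Brand B.
After 0 purchases: (1.0000, 0.0000, 0.0000, 0.0000)
After 1 purchase: (0.3000, 0.2000, 0.3000, 0.2000)
After 2 purchases: (0.2200, 0.2700, 0.2000, 0.3100)
After 3 purchases: (0.2290, 0.2780, 0.2060, 0.2870)
P(in Brand D after 3 purchases) = 0.2870

0.2870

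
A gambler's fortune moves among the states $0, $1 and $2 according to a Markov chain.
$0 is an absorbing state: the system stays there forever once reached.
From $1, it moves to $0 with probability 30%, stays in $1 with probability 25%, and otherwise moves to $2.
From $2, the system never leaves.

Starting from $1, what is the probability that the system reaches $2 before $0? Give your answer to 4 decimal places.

0.6000

Let h(s) be the probability of absorption at $2 starting from transient state s. Then h($2) = 1 and h($0) = 0. By first-step analysis:
h($1) = 0.3·0 + 0.25·h($1) + 0.45·1
Solving: h($1) = 0.6000.
Starting from $1, the probability is 0.6000.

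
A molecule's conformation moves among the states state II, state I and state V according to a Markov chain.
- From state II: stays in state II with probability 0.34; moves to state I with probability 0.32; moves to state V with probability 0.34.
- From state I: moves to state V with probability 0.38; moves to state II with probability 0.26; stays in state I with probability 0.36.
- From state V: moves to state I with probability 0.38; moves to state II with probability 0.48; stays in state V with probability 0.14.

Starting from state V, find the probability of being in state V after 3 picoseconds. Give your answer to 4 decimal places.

0.2883

Propagate the distribution vector 3 picoseconds from state V.
After 0 picoseconds: (0.0000, 0.0000, 1.0000)
After 1 picosecond: (0.4800, 0.3800, 0.1400)
After 2 picoseconds: (0.3292, 0.3436, 0.3272)
After 3 picoseconds: (0.3583, 0.3534, 0.2883)
P(in state V after 3 picoseconds) = 0.2883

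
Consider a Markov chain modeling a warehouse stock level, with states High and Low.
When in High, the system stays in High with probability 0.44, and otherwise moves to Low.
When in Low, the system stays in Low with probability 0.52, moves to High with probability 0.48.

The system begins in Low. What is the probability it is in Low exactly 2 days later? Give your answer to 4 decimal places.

Sum over the intermediate state after 1 day:
P = P(Low→High)·P(High→Low) + P(Low→Low)·P(Low→Low)
  = 0.48×0.56 + 0.52×0.52
  = 0.2688 + 0.2704 = 0.5392

0.5392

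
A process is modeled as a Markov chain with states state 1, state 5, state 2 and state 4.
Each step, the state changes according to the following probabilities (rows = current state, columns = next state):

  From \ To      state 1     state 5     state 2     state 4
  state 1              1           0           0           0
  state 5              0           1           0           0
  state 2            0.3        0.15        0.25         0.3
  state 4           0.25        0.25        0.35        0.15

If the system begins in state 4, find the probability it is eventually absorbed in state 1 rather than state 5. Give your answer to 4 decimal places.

0.5493

Let h(s) be the probability of absorption at state 1 starting from transient state s. Then h(state 1) = 1 and h(state 5) = 0. By first-step analysis:
h(state 2) = 0.3·1 + 0.15·0 + 0.25·h(state 2) + 0.3·h(state 4)
h(state 4) = 0.25·1 + 0.25·0 + 0.35·h(state 2) + 0.15·h(state 4)
Solving: h(state 2) = 0.6197, h(state 4) = 0.5493.
Starting from state 4, the probability is 0.5493.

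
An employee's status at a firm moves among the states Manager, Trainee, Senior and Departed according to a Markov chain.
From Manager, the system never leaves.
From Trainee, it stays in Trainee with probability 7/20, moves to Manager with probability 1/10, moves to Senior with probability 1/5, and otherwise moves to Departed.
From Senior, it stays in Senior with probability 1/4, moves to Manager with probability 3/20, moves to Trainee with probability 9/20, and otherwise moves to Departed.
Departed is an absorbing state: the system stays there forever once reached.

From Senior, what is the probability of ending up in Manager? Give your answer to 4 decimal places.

Let h(s) be the probability of absorption at Manager starting from transient state s. Then h(Manager) = 1 and h(Departed) = 0. By first-step analysis:
h(Trainee) = 0.1·1 + 0.35·h(Trainee) + 0.2·h(Senior) + 0.35·0
h(Senior) = 0.15·1 + 0.45·h(Trainee) + 0.25·h(Senior) + 0.15·0
Solving: h(Trainee) = 0.2642, h(Senior) = 0.3585.
Starting from Senior, the probability is 0.3585.

0.3585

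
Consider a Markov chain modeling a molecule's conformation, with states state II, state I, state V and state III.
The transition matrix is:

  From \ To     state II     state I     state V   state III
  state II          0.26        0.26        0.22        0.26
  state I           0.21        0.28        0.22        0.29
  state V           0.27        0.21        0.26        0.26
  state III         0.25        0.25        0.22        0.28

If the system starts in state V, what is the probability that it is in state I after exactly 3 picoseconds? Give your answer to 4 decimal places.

Propagate the distribution vector 3 picoseconds from state V.
After 0 picoseconds: (0.0000, 0.0000, 1.0000, 0.0000)
After 1 picosecond: (0.2700, 0.2100, 0.2600, 0.2600)
After 2 picoseconds: (0.2495, 0.2486, 0.2304, 0.2715)
After 3 picoseconds: (0.2472, 0.2507, 0.2292, 0.2729)
P(in state I after 3 picoseconds) = 0.2507

0.2507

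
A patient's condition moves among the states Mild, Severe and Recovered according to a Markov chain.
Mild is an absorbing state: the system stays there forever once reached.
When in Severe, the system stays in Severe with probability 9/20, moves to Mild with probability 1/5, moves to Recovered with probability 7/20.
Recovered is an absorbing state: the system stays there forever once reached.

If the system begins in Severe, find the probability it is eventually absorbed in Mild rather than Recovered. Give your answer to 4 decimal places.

0.3636

Let h(s) be the probability of absorption at Mild starting from transient state s. Then h(Mild) = 1 and h(Recovered) = 0. By first-step analysis:
h(Severe) = 0.2·1 + 0.45·h(Severe) + 0.35·0
Solving: h(Severe) = 0.3636.
Starting from Severe, the probability is 0.3636.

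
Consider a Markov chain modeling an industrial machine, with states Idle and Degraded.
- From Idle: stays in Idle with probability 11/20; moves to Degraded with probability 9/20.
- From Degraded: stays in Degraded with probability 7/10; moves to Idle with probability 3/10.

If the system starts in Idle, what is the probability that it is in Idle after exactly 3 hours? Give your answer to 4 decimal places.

0.4094

Propagate the distribution vector 3 hours from Idle.
After 0 hours: (1.0000, 0.0000)
After 1 hour: (0.5500, 0.4500)
After 2 hours: (0.4375, 0.5625)
After 3 hours: (0.4094, 0.5906)
P(in Idle after 3 hours) = 0.4094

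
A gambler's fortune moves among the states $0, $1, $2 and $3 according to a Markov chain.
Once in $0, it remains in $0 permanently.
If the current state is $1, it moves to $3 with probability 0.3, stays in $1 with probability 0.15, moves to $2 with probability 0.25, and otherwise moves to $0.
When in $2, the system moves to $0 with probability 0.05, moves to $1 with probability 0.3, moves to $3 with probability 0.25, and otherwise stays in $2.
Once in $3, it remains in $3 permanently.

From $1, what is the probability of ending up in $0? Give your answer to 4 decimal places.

Let h(s) be the probability of absorption at $0 starting from transient state s. Then h($0) = 1 and h($3) = 0. By first-step analysis:
h($1) = 0.3·1 + 0.15·h($1) + 0.25·h($2) + 0.3·0
h($2) = 0.05·1 + 0.3·h($1) + 0.4·h($2) + 0.25·0
Solving: h($1) = 0.4425, h($2) = 0.3046.
Starting from $1, the probability is 0.4425.

0.4425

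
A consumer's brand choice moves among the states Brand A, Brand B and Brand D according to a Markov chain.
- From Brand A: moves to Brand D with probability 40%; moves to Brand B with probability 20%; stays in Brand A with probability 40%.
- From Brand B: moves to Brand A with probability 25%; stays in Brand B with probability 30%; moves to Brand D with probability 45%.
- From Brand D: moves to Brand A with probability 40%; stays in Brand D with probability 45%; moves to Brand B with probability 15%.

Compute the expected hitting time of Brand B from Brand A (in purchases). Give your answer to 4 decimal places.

Let t(s) be the expected number of purchases to first reach Brand B from state s, with t(Brand B) = 0. Conditioning on the first purchase:
t(Brand A) = 1 + 0.4·t(Brand A) + 0.4·t(Brand D)
t(Brand D) = 1 + 0.4·t(Brand A) + 0.45·t(Brand D)
Solving: t(Brand A) = 5.5882, t(Brand D) = 5.8824.
Expected purchases from Brand A to Brand B: 5.5882.

5.5882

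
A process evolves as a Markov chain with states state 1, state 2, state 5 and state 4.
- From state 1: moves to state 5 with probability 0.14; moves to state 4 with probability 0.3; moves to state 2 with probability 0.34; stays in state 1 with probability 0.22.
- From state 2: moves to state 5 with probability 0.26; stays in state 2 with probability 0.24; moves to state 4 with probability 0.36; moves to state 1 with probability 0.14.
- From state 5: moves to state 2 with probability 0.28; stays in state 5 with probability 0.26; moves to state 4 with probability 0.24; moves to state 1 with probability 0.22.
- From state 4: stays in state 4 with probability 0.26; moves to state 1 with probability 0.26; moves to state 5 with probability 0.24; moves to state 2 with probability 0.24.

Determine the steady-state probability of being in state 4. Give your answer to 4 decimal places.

0.2908

Let the stationary distribution be π with π = πP and π_1 + π_2 + π_3 + π_4 = 1.
π_1 = 0.22·π_1 + 0.14·π_2 + 0.22·π_3 + 0.26·π_4
π_2 = 0.34·π_1 + 0.24·π_2 + 0.28·π_3 + 0.24·π_4
π_3 = 0.14·π_1 + 0.26·π_2 + 0.26·π_3 + 0.24·π_4
Solving with the normalization constraint gives π = (0.2100, 0.2702, 0.2290, 0.2908).
So the stationary probability of state 4 is 0.2908.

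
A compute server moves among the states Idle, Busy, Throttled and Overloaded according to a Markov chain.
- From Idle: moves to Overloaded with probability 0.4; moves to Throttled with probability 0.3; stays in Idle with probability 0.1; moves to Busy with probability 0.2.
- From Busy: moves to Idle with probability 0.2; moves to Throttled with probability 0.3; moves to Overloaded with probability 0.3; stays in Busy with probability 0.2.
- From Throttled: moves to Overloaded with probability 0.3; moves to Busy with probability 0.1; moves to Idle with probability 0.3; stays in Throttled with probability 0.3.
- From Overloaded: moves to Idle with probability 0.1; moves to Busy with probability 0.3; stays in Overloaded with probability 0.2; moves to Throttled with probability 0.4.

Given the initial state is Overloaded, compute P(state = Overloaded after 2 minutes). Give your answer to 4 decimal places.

0.2900

Propagate the distribution vector 2 minutes from Overloaded.
After 0 minutes: (0.0000, 0.0000, 0.0000, 1.0000)
After 1 minute: (0.1000, 0.3000, 0.4000, 0.2000)
After 2 minutes: (0.2100, 0.1800, 0.3200, 0.2900)
P(in Overloaded after 2 minutes) = 0.2900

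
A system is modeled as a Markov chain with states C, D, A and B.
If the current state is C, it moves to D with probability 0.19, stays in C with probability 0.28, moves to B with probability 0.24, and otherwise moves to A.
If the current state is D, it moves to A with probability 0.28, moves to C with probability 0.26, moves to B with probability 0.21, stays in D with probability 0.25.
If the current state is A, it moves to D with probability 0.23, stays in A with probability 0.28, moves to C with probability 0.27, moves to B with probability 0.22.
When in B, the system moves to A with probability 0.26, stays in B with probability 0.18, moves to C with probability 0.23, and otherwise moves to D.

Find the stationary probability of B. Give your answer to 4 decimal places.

Let the stationary distribution be π with π = πP and π_1 + π_2 + π_3 + π_4 = 1.
π_1 = 0.28·π_1 + 0.26·π_2 + 0.27·π_3 + 0.23·π_4
π_2 = 0.19·π_1 + 0.25·π_2 + 0.23·π_3 + 0.33·π_4
π_3 = 0.29·π_1 + 0.28·π_2 + 0.28·π_3 + 0.26·π_4
Solving with the normalization constraint gives π = (0.2616, 0.2459, 0.2783, 0.2142).
So the stationary probability of B is 0.2142.

0.2142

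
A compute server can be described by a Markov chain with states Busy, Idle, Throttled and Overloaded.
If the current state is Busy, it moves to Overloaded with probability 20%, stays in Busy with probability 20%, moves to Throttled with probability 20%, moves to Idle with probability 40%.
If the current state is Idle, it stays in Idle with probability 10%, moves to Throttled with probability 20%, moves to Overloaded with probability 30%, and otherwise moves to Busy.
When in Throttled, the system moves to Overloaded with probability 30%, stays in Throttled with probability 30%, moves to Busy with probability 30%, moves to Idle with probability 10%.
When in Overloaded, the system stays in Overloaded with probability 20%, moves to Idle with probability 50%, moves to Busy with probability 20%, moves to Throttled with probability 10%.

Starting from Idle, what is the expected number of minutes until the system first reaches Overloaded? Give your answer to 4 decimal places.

Let t(s) be the expected number of minutes to first reach Overloaded from state s, with t(Overloaded) = 0. Conditioning on the first minute:
t(Busy) = 1 + 0.2·t(Busy) + 0.4·t(Idle) + 0.2·t(Throttled)
t(Idle) = 1 + 0.4·t(Busy) + 0.1·t(Idle) + 0.2·t(Throttled)
t(Throttled) = 1 + 0.3·t(Busy) + 0.1·t(Idle) + 0.3·t(Throttled)
Solving: t(Busy) = 4.0345, t(Idle) = 3.7241, t(Throttled) = 3.6897.
Expected minutes from Idle to Overloaded: 3.7241.

3.7241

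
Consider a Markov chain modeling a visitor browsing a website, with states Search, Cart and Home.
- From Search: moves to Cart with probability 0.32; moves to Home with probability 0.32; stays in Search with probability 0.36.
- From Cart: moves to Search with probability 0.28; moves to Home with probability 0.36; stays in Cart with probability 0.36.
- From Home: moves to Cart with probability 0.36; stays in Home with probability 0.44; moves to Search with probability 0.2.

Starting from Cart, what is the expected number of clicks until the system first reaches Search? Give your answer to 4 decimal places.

4.0210

Let t(s) be the expected number of clicks to first reach Search from state s, with t(Search) = 0. Conditioning on the first click:
t(Cart) = 1 + 0.36·t(Cart) + 0.36·t(Home)
t(Home) = 1 + 0.36·t(Cart) + 0.44·t(Home)
Solving: t(Cart) = 4.0210, t(Home) = 4.3706.
Expected clicks from Cart to Search: 4.0210.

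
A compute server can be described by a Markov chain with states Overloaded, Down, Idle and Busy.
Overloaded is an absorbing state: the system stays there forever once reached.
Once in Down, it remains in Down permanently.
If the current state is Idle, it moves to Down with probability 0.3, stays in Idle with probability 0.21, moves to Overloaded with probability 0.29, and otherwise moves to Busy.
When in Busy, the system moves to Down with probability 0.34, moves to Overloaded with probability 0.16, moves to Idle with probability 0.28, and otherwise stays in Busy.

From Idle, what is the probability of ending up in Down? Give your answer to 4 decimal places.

Let h(s) be the probability of absorption at Down starting from transient state s. Then h(Down) = 1 and h(Overloaded) = 0. By first-step analysis:
h(Idle) = 0.29·0 + 0.3·1 + 0.21·h(Idle) + 0.2·h(Busy)
h(Busy) = 0.16·0 + 0.34·1 + 0.28·h(Idle) + 0.22·h(Busy)
Solving: h(Idle) = 0.5391, h(Busy) = 0.6294.
Starting from Idle, the probability is 0.5391.

0.5391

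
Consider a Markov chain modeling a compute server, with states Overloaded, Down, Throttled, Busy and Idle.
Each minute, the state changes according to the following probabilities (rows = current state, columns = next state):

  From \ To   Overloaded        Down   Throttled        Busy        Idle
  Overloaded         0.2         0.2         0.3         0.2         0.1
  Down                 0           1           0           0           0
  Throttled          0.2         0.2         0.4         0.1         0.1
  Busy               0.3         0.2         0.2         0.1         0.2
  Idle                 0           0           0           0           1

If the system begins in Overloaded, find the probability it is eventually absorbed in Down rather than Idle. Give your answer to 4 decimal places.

0.6343

Let h(s) be the probability of absorption at Down starting from transient state s. Then h(Down) = 1 and h(Idle) = 0. By first-step analysis:
h(Overloaded) = 0.2·h(Overloaded) + 0.2·1 + 0.3·h(Throttled) + 0.2·h(Busy) + 0.1·0
h(Throttled) = 0.2·h(Overloaded) + 0.2·1 + 0.4·h(Throttled) + 0.1·h(Busy) + 0.1·0
h(Busy) = 0.3·h(Overloaded) + 0.2·1 + 0.2·h(Throttled) + 0.1·h(Busy) + 0.2·0
Solving: h(Overloaded) = 0.6343, h(Throttled) = 0.6408, h(Busy) = 0.5761.
Starting from Overloaded, the probability is 0.6343.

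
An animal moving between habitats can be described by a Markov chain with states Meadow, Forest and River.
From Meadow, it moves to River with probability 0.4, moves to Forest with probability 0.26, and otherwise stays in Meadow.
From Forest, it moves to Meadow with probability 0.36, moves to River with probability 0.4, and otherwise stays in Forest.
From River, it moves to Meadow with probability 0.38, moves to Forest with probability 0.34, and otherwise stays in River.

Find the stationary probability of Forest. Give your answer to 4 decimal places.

Let the stationary distribution be π with π = πP and π_1 + π_2 + π_3 = 1.
π_1 = 0.34·π_1 + 0.36·π_2 + 0.38·π_3
π_2 = 0.26·π_1 + 0.24·π_2 + 0.34·π_3
Solving with the normalization constraint gives π = (0.3599, 0.2829, 0.3571).
So the stationary probability of Forest is 0.2829.

0.2829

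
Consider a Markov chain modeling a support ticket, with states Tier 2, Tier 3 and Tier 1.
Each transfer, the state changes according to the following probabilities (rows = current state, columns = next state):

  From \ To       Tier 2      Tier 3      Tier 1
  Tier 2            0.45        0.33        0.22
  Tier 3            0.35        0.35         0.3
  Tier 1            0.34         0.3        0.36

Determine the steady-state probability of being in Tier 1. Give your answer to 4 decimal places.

Let the stationary distribution be π with π = πP and π_1 + π_2 + π_3 = 1.
π_1 = 0.45·π_1 + 0.35·π_2 + 0.34·π_3
π_2 = 0.33·π_1 + 0.35·π_2 + 0.3·π_3
Solving with the normalization constraint gives π = (0.3857, 0.3280, 0.2863).
So the stationary probability of Tier 1 is 0.2863.

0.2863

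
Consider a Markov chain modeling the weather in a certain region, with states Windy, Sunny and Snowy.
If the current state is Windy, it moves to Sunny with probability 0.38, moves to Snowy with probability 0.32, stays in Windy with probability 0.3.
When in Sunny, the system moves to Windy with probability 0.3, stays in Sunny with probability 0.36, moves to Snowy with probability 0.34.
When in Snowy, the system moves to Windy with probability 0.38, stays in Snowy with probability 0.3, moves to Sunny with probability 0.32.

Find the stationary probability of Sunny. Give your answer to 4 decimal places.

0.3537

Let the stationary distribution be π with π = πP and π_1 + π_2 + π_3 = 1.
π_1 = 0.3·π_1 + 0.3·π_2 + 0.38·π_3
π_2 = 0.38·π_1 + 0.36·π_2 + 0.32·π_3
Solving with the normalization constraint gives π = (0.3257, 0.3537, 0.3207).
So the stationary probability of Sunny is 0.3537.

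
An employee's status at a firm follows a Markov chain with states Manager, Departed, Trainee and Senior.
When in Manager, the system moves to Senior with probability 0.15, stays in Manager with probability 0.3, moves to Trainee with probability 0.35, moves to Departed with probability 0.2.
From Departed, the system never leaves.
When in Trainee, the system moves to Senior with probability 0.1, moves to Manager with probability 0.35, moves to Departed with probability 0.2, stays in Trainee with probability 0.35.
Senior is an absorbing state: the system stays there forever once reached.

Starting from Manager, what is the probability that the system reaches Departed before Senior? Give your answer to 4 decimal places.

0.6015

Let h(s) be the probability of absorption at Departed starting from transient state s. Then h(Departed) = 1 and h(Senior) = 0. By first-step analysis:
h(Manager) = 0.3·h(Manager) + 0.2·1 + 0.35·h(Trainee) + 0.15·0
h(Trainee) = 0.35·h(Manager) + 0.2·1 + 0.35·h(Trainee) + 0.1·0
Solving: h(Manager) = 0.6015, h(Trainee) = 0.6316.
Starting from Manager, the probability is 0.6015.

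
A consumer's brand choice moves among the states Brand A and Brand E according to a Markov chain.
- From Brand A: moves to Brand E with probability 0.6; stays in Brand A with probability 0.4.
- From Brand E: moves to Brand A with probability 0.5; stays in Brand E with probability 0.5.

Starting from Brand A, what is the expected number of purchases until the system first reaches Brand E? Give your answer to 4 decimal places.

1.6667

Let t(s) be the expected number of purchases to first reach Brand E from state s, with t(Brand E) = 0. Conditioning on the first purchase:
t(Brand A) = 1 + 0.4·t(Brand A)
Solving: t(Brand A) = 1.6667.
Expected purchases from Brand A to Brand E: 1.6667.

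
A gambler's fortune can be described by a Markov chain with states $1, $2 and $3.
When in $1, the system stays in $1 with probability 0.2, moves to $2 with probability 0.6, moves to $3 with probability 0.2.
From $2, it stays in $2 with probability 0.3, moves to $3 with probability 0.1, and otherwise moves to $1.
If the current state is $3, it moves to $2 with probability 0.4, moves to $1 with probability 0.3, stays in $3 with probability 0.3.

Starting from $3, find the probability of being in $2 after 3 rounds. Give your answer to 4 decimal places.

0.4360

Propagate the distribution vector 3 rounds from $3.
After 0 rounds: (0.0000, 0.0000, 1.0000)
After 1 round: (0.3000, 0.4000, 0.3000)
After 2 rounds: (0.3900, 0.4200, 0.1900)
After 3 rounds: (0.3870, 0.4360, 0.1770)
P(in $2 after 3 rounds) = 0.4360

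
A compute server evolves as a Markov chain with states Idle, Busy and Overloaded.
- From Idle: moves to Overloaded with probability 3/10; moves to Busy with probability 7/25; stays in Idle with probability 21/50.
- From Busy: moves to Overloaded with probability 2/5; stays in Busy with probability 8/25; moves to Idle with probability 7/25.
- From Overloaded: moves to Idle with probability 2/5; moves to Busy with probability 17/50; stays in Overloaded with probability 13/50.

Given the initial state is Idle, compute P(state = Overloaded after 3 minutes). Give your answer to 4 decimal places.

Propagate the distribution vector 3 minutes from Idle.
After 0 minutes: (1.0000, 0.0000, 0.0000)
After 1 minute: (0.4200, 0.2800, 0.3000)
After 2 minutes: (0.3748, 0.3092, 0.3160)
After 3 minutes: (0.3704, 0.3113, 0.3183)
P(in Overloaded after 3 minutes) = 0.3183

0.3183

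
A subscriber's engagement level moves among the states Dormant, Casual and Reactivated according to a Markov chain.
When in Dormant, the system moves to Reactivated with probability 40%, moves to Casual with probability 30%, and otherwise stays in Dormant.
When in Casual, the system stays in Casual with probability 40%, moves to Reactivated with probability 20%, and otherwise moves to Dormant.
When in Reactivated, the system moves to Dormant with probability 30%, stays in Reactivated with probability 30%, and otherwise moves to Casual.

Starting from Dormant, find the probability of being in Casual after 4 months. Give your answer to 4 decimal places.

Propagate the distribution vector 4 months from Dormant.
After 0 months: (1.0000, 0.0000, 0.0000)
After 1 month: (0.3000, 0.3000, 0.4000)
After 2 months: (0.3300, 0.3700, 0.3000)
After 3 months: (0.3370, 0.3670, 0.2960)
After 4 months: (0.3367, 0.3663, 0.2970)
P(in Casual after 4 months) = 0.3663

0.3663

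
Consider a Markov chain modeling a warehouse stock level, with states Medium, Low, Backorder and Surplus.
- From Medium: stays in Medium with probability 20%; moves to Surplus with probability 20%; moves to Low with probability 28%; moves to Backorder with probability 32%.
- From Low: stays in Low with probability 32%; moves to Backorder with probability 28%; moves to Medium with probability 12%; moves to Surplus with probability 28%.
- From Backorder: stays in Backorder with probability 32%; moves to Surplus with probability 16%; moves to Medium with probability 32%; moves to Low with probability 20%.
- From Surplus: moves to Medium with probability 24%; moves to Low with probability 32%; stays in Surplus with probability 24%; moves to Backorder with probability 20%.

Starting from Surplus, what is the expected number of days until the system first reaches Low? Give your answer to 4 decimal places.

Let t(s) be the expected number of days to first reach Low from state s, with t(Low) = 0. Conditioning on the first day:
t(Medium) = 1 + 0.2·t(Medium) + 0.32·t(Backorder) + 0.2·t(Surplus)
t(Backorder) = 1 + 0.32·t(Medium) + 0.32·t(Backorder) + 0.16·t(Surplus)
t(Surplus) = 1 + 0.24·t(Medium) + 0.2·t(Backorder) + 0.24·t(Surplus)
Solving: t(Medium) = 3.7861, t(Backorder) = 4.0969, t(Surplus) = 3.5895.
Expected days from Surplus to Low: 3.5895.

3.5895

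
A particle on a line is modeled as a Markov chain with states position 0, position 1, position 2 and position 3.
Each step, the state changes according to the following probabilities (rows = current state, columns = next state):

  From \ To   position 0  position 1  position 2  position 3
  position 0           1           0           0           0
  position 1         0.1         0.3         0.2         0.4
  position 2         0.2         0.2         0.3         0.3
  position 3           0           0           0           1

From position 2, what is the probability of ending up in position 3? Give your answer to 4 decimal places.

Let h(s) be the probability of absorption at position 3 starting from transient state s. Then h(position 3) = 1 and h(position 0) = 0. By first-step analysis:
h(position 1) = 0.1·0 + 0.3·h(position 1) + 0.2·h(position 2) + 0.4·1
h(position 2) = 0.2·0 + 0.2·h(position 1) + 0.3·h(position 2) + 0.3·1
Solving: h(position 1) = 0.7556, h(position 2) = 0.6444.
Starting from position 2, the probability is 0.6444.

0.6444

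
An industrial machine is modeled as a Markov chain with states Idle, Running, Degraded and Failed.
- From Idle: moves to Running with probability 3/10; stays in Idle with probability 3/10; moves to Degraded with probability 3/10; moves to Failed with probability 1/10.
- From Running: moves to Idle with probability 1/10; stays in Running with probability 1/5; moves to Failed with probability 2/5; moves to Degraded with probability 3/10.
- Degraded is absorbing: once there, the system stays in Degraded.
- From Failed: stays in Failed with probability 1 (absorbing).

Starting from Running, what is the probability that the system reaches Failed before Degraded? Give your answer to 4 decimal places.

Let h(s) be the probability of absorption at Failed starting from transient state s. Then h(Failed) = 1 and h(Degraded) = 0. By first-step analysis:
h(Idle) = 0.3·h(Idle) + 0.3·h(Running) + 0.3·0 + 0.1·1
h(Running) = 0.1·h(Idle) + 0.2·h(Running) + 0.3·0 + 0.4·1
Solving: h(Idle) = 0.3774, h(Running) = 0.5472.
Starting from Running, the probability is 0.5472.

0.5472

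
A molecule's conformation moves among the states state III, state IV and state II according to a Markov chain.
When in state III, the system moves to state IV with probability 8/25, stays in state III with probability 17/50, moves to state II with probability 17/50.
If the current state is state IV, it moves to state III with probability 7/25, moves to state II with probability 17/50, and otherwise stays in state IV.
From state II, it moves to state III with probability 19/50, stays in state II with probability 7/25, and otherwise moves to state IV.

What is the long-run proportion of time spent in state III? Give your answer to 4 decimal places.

0.3320

Let the stationary distribution be π with π = πP and π_1 + π_2 + π_3 = 1.
π_1 = 0.34·π_1 + 0.28·π_2 + 0.38·π_3
π_2 = 0.32·π_1 + 0.38·π_2 + 0.34·π_3
Solving with the normalization constraint gives π = (0.3320, 0.3473, 0.3208).
So the stationary probability of state III is 0.3320.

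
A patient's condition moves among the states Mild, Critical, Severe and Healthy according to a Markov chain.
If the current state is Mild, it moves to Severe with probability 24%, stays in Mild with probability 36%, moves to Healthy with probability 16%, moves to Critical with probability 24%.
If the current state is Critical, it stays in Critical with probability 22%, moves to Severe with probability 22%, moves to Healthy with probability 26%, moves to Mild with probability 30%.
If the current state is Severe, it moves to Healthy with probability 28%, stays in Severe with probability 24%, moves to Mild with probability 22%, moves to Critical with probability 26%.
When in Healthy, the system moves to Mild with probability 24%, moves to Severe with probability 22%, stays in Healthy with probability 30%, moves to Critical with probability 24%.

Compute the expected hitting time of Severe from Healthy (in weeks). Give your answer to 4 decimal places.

4.4292

Let t(s) be the expected number of weeks to first reach Severe from state s, with t(Severe) = 0. Conditioning on the first week:
t(Mild) = 1 + 0.36·t(Mild) + 0.24·t(Critical) + 0.16·t(Healthy)
t(Critical) = 1 + 0.3·t(Mild) + 0.22·t(Critical) + 0.26·t(Healthy)
t(Healthy) = 1 + 0.24·t(Mild) + 0.24·t(Critical) + 0.3·t(Healthy)
Solving: t(Mild) = 4.3285, t(Critical) = 4.4233, t(Healthy) = 4.4292.
Expected weeks from Healthy to Severe: 4.4292.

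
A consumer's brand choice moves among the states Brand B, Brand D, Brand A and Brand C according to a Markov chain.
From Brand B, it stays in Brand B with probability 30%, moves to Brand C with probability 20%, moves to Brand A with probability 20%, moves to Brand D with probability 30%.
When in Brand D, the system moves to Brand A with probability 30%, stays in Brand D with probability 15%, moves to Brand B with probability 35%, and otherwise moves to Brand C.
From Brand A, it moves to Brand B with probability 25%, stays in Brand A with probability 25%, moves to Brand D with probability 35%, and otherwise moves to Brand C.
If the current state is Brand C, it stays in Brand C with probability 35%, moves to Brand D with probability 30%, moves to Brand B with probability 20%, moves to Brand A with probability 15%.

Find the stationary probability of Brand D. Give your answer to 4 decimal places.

0.2708

Let the stationary distribution be π with π = πP and π_1 + π_2 + π_3 + π_4 = 1.
π_1 = 0.3·π_1 + 0.35·π_2 + 0.25·π_3 + 0.2·π_4
π_2 = 0.3·π_1 + 0.15·π_2 + 0.35·π_3 + 0.3·π_4
π_3 = 0.2·π_1 + 0.3·π_2 + 0.25·π_3 + 0.15·π_4
Solving with the normalization constraint gives π = (0.2800, 0.2708, 0.2273, 0.2219).
So the stationary probability of Brand D is 0.2708.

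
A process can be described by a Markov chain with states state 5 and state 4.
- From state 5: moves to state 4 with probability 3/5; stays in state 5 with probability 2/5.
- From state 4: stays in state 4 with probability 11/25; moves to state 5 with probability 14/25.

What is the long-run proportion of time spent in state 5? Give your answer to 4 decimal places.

Let the stationary distribution be π with π = πP and π_1 + π_2 = 1.
π_1 = 0.4·π_1 + 0.56·π_2
Solving with the normalization constraint gives π = (0.4828, 0.5172).
So the stationary probability of state 5 is 0.4828.

0.4828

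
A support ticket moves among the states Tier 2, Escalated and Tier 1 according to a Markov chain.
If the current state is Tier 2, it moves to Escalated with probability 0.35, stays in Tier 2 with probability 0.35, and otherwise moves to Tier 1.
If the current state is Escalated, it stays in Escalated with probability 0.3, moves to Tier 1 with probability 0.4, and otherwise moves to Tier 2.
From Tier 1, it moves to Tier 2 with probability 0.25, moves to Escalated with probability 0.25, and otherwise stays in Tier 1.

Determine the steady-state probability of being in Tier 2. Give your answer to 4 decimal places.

Let the stationary distribution be π with π = πP and π_1 + π_2 + π_3 = 1.
π_1 = 0.35·π_1 + 0.3·π_2 + 0.25·π_3
π_2 = 0.35·π_1 + 0.3·π_2 + 0.25·π_3
Solving with the normalization constraint gives π = (0.2941, 0.2941, 0.4118).
So the stationary probability of Tier 2 is 0.2941.

0.2941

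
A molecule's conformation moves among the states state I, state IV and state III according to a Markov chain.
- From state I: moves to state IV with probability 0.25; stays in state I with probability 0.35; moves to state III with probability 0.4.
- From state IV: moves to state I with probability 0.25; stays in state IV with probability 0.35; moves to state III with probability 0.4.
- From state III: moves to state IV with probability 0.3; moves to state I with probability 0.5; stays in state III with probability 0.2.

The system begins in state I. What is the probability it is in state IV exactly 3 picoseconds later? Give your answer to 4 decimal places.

0.2955

Propagate the distribution vector 3 picoseconds from state I.
After 0 picoseconds: (1.0000, 0.0000, 0.0000)
After 1 picosecond: (0.3500, 0.2500, 0.4000)
After 2 picoseconds: (0.3850, 0.2950, 0.3200)
After 3 picoseconds: (0.3685, 0.2955, 0.3360)
P(in state IV after 3 picoseconds) = 0.2955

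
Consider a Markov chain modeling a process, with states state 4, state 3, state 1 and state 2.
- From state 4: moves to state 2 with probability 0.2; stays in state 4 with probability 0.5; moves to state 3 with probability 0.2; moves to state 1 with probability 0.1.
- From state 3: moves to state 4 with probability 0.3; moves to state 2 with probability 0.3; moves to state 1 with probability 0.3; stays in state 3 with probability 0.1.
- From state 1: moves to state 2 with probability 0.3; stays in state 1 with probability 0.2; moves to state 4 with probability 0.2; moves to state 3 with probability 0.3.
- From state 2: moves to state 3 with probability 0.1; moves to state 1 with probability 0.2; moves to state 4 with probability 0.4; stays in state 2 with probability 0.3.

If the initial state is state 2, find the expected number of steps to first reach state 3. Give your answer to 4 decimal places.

Let t(s) be the expected number of steps to first reach state 3 from state s, with t(state 3) = 0. Conditioning on the first step:
t(state 4) = 1 + 0.5·t(state 4) + 0.1·t(state 1) + 0.2·t(state 2)
t(state 1) = 1 + 0.2·t(state 4) + 0.2·t(state 1) + 0.3·t(state 2)
t(state 2) = 1 + 0.4·t(state 4) + 0.2·t(state 1) + 0.3·t(state 2)
Solving: t(state 4) = 5.2632, t(state 1) = 4.7368, t(state 2) = 5.7895.
Expected steps from state 2 to state 3: 5.7895.

5.7895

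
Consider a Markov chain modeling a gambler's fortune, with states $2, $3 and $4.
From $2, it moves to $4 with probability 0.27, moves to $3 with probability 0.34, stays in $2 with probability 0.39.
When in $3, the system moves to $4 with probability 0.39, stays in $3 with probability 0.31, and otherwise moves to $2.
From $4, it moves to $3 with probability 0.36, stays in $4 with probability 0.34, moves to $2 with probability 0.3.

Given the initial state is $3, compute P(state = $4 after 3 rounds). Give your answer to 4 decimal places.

0.3340

Propagate the distribution vector 3 rounds from $3.
After 0 rounds: (0.0000, 1.0000, 0.0000)
After 1 round: (0.3000, 0.3100, 0.3900)
After 2 rounds: (0.3270, 0.3385, 0.3345)
After 3 rounds: (0.3294, 0.3365, 0.3340)
P(in $4 after 3 rounds) = 0.3340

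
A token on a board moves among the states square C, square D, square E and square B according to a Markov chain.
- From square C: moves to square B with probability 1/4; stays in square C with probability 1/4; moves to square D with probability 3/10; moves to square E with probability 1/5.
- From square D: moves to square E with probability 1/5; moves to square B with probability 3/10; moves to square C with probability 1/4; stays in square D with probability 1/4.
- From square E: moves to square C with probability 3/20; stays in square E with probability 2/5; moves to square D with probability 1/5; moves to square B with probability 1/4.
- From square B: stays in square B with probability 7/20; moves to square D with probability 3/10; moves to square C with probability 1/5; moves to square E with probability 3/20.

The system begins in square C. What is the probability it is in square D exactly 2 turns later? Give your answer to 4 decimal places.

Propagate the distribution vector 2 turns from square C.
After 0 turns: (1.0000, 0.0000, 0.0000, 0.0000)
After 1 turn: (0.2500, 0.3000, 0.2000, 0.2500)
After 2 turns: (0.2175, 0.2650, 0.2275, 0.2900)
P(in square D after 2 turns) = 0.2650

0.2650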